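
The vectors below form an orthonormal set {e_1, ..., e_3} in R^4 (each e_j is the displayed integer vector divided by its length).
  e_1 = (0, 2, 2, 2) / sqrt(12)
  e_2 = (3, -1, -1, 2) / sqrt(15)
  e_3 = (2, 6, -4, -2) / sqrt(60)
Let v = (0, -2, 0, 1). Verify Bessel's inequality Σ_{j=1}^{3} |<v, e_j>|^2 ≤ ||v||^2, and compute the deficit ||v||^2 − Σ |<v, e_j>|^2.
Σ |<v, e_j>|^2 = 14/3; ||v||^2 = 5; deficit = 1/3

Write each e_j = u_j / sqrt(<u_j, u_j>) where u_j is the displayed integer vector. Then <v, e_j> = <v, u_j> / sqrt(<u_j, u_j>), so |<v, e_j>|^2 = <v, u_j>^2 / <u_j, u_j>.
Coefficients: <v, e_1> = -2/sqrt(12), <v, e_2> = 4/sqrt(15), <v, e_3> = -14/sqrt(60).
Square and sum: Σ |<v, e_j>|^2 = 14/3.
Compute ||v||^2 = v·v = 5.
Deficit = 5 − 14/3 = 1/3 ≥ 0, confirming Bessel's inequality. (The deficit equals ||v − Σ <v,e_j> e_j||^2, the squared distance from v to span{e_j}.)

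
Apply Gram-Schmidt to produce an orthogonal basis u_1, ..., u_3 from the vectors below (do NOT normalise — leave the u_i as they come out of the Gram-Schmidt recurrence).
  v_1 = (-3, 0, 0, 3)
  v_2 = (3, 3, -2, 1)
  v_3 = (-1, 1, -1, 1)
Orthogonal basis:
  u_1 = (-3, 0, 0, 3)
  u_2 = (2, 3, -2, 2)
  u_3 = (-10/21, 2/7, -11/21, -10/21)

Apply the Gram-Schmidt recurrence
  u_1 = v_1
  u_i = v_i − Σ_{j<i} ((v_i · u_j) / (u_j · u_j)) · u_j.

Step by step this gives:
  u_1 = (-3, 0, 0, 3)
  u_2 = (2, 3, -2, 2)
  u_3 = (-10/21, 2/7, -11/21, -10/21)

Orthogonality check:
  u_2 · u_1 = 0 (should be 0)
  u_3 · u_1 = 0 (should be 0)
  u_3 · u_2 = 0 (should be 0)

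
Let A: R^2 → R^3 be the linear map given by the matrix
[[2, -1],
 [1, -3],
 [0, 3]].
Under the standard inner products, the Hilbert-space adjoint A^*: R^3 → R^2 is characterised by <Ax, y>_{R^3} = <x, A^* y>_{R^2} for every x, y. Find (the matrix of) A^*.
A^* = A^T =
[[2, 1, 0],
 [-1, -3, 3]]

For real matrices with standard dot products, the defining identity <Ax, y> = <x, A^* y> gives (Ax)^T y = x^T (A^*) y, i.e. x^T A^T y = x^T (A^*) y. Since this holds for all x, y, we must have A^* = A^T. Therefore
A^* =
[[2, 1, 0],
 [-1, -3, 3]].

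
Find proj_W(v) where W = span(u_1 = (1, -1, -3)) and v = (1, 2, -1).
proj_W(v) = (2/11, -2/11, -6/11)

Set up U = [u_1 | ... | u_1] ∈ R^(3×1). The projector onto W = col(U) is P = U (U^T U)^(-1) U^T.
Compute U^T U =
  [11],
and U^T v = (2).
Solve U^T U · c = U^T v for the coefficients: c = (2/11). The projection is proj_W(v) = U c.
Check: (v - proj_W(v)) · u_1 = 0  (should be 0).
Result: proj_W(v) = (2/11, -2/11, -6/11).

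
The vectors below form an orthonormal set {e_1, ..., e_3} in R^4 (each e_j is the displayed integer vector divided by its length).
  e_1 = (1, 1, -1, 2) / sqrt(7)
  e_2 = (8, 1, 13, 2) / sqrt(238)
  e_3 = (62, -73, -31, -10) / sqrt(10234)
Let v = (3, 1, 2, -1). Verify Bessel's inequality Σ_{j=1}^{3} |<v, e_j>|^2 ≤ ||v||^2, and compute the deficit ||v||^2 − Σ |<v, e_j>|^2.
Σ |<v, e_j>|^2 = 3146/301; ||v||^2 = 15; deficit = 1369/301

Write each e_j = u_j / sqrt(<u_j, u_j>) where u_j is the displayed integer vector. Then <v, e_j> = <v, u_j> / sqrt(<u_j, u_j>), so |<v, e_j>|^2 = <v, u_j>^2 / <u_j, u_j>.
Coefficients: <v, e_1> = 0/sqrt(7), <v, e_2> = 49/sqrt(238), <v, e_3> = 61/sqrt(10234).
Square and sum: Σ |<v, e_j>|^2 = 3146/301.
Compute ||v||^2 = v·v = 15.
Deficit = 15 − 3146/301 = 1369/301 ≥ 0, confirming Bessel's inequality. (The deficit equals ||v − Σ <v,e_j> e_j||^2, the squared distance from v to span{e_j}.)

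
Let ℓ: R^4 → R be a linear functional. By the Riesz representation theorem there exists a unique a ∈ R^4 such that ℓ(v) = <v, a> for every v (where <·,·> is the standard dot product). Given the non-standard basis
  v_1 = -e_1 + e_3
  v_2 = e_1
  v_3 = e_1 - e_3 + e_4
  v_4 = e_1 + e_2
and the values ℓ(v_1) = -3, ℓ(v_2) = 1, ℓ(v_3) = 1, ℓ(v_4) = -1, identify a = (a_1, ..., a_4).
a = (1, -2, -2, -2)

Write a = (a_1, ..., a_4) in the standard basis. For each basis vector v_i, ℓ(v_i) = <v_i, a> is a linear equation in the a_j's. Collect the n equations into a matrix system V a = ℓ, where row i of V is v_i (expressed in the standard basis). Since V is invertible (lower-triangular with 1s on the diagonal, up to permutation), solve by back-substitution:
  V =
[[-1, 0, 1, 0],
 [1, 0, 0, 0],
 [1, 0, -1, 1],
 [1, 1, 0, 0]]
  V a = (-3, 1, 1, -1)
Solving gives a = (1, -2, -2, -2).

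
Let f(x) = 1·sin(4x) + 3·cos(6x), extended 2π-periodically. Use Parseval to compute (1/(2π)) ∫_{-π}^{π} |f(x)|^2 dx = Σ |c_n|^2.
Σ |c_n|^2 = 5

Expand |f|^2 and use orthogonality of {sin(nx), cos(mx)} on [-π, π]:
  ∫_{-π}^{π} sin(nx)^2 dx = π, ∫ cos(mx)^2 dx = π, and cross terms integrate to 0.
So ∫_{-π}^{π} f(x)^2 dx = 1^2 · π + 3^2 · π = (1 + 9)π.
Divide by 2π: (1 + 9)/2 = 5.
By Parseval, this equals Σ |c_n|^2.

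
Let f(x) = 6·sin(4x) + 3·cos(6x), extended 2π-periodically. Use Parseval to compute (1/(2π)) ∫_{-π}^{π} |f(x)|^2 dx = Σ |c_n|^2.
Σ |c_n|^2 = 45/2

Expand |f|^2 and use orthogonality of {sin(nx), cos(mx)} on [-π, π]:
  ∫_{-π}^{π} sin(nx)^2 dx = π, ∫ cos(mx)^2 dx = π, and cross terms integrate to 0.
So ∫_{-π}^{π} f(x)^2 dx = 6^2 · π + 3^2 · π = (36 + 9)π.
Divide by 2π: (36 + 9)/2 = 45/2.
By Parseval, this equals Σ |c_n|^2.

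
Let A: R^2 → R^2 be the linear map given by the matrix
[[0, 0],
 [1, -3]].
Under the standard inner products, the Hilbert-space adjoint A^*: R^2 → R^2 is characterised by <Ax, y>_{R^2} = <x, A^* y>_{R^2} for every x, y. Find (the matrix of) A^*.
A^* = A^T =
[[0, 1],
 [0, -3]]

For real matrices with standard dot products, the defining identity <Ax, y> = <x, A^* y> gives (Ax)^T y = x^T (A^*) y, i.e. x^T A^T y = x^T (A^*) y. Since this holds for all x, y, we must have A^* = A^T. Therefore
A^* =
[[0, 1],
 [0, -3]].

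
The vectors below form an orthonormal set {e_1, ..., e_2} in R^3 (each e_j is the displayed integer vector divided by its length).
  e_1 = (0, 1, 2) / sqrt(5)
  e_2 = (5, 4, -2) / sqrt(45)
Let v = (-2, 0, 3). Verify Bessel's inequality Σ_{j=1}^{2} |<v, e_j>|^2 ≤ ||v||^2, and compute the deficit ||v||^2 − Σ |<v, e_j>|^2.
Σ |<v, e_j>|^2 = 116/9; ||v||^2 = 13; deficit = 1/9

Write each e_j = u_j / sqrt(<u_j, u_j>) where u_j is the displayed integer vector. Then <v, e_j> = <v, u_j> / sqrt(<u_j, u_j>), so |<v, e_j>|^2 = <v, u_j>^2 / <u_j, u_j>.
Coefficients: <v, e_1> = 6/sqrt(5), <v, e_2> = -16/sqrt(45).
Square and sum: Σ |<v, e_j>|^2 = 116/9.
Compute ||v||^2 = v·v = 13.
Deficit = 13 − 116/9 = 1/9 ≥ 0, confirming Bessel's inequality. (The deficit equals ||v − Σ <v,e_j> e_j||^2, the squared distance from v to span{e_j}.)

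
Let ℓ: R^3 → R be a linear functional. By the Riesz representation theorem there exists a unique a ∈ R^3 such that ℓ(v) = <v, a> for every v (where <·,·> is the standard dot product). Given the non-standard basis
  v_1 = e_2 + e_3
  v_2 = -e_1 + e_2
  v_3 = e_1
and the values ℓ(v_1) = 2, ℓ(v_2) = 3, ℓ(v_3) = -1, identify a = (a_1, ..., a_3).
a = (-1, 2, 0)

Write a = (a_1, ..., a_3) in the standard basis. For each basis vector v_i, ℓ(v_i) = <v_i, a> is a linear equation in the a_j's. Collect the n equations into a matrix system V a = ℓ, where row i of V is v_i (expressed in the standard basis). Since V is invertible (lower-triangular with 1s on the diagonal, up to permutation), solve by back-substitution:
  V =
[[0, 1, 1],
 [-1, 1, 0],
 [1, 0, 0]]
  V a = (2, 3, -1)
Solving gives a = (-1, 2, 0).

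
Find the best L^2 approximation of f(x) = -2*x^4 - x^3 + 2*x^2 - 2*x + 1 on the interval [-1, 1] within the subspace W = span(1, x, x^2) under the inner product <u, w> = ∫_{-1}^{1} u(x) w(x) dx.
g(x) = 2*x^2/7 - 13*x/5 + 41/35

The best approximation g ∈ W is the orthogonal projection of f onto W. Writing g = a_0 + a_1 x + a_2 x^2, the coefficients solve the normal equations G · a = b where
  G_{ij} = <φ_i, φ_j> and b_i = <f, φ_i>, with φ_0 = 1, φ_1 = x, φ_2 = x^2.
G =
  [2, 0, 2/3]
  [0, 2/3, 0]
  [2/3, 0, 2/5],
b = (38/15, -26/15, 94/105).
Solving gives a_0 = 41/35, a_1 = -13/5, a_2 = 2/7, so
  g(x) = 2*x^2/7 - 13*x/5 + 41/35.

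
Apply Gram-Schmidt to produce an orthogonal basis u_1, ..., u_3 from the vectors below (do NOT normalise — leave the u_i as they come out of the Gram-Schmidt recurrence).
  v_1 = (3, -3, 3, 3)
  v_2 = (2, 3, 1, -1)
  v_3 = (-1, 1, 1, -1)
Orthogonal basis:
  u_1 = (3, -3, 3, 3)
  u_2 = (9/4, 11/4, 5/4, -3/4)
  u_3 = (-52/59, 2/59, 76/59, -22/59)

Apply the Gram-Schmidt recurrence
  u_1 = v_1
  u_i = v_i − Σ_{j<i} ((v_i · u_j) / (u_j · u_j)) · u_j.

Step by step this gives:
  u_1 = (3, -3, 3, 3)
  u_2 = (9/4, 11/4, 5/4, -3/4)
  u_3 = (-52/59, 2/59, 76/59, -22/59)

Orthogonality check:
  u_2 · u_1 = 0 (should be 0)
  u_3 · u_1 = 0 (should be 0)
  u_3 · u_2 = 0 (should be 0)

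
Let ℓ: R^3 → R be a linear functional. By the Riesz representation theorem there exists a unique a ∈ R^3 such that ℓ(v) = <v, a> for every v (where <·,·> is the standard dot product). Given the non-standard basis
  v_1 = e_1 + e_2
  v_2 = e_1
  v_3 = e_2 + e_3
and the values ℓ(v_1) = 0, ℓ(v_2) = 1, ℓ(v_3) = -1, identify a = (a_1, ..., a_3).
a = (1, -1, 0)

Write a = (a_1, ..., a_3) in the standard basis. For each basis vector v_i, ℓ(v_i) = <v_i, a> is a linear equation in the a_j's. Collect the n equations into a matrix system V a = ℓ, where row i of V is v_i (expressed in the standard basis). Since V is invertible (lower-triangular with 1s on the diagonal, up to permutation), solve by back-substitution:
  V =
[[1, 1, 0],
 [1, 0, 0],
 [0, 1, 1]]
  V a = (0, 1, -1)
Solving gives a = (1, -1, 0).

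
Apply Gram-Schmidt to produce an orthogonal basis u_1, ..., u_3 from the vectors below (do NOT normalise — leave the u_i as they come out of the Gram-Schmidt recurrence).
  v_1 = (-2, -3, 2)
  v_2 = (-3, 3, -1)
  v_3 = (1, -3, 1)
Orthogonal basis:
  u_1 = (-2, -3, 2)
  u_2 = (-61/17, 36/17, -7/17)
  u_3 = (-9/149, -24/149, -45/149)

Apply the Gram-Schmidt recurrence
  u_1 = v_1
  u_i = v_i − Σ_{j<i} ((v_i · u_j) / (u_j · u_j)) · u_j.

Step by step this gives:
  u_1 = (-2, -3, 2)
  u_2 = (-61/17, 36/17, -7/17)
  u_3 = (-9/149, -24/149, -45/149)

Orthogonality check:
  u_2 · u_1 = 0 (should be 0)
  u_3 · u_1 = 0 (should be 0)
  u_3 · u_2 = 0 (should be 0)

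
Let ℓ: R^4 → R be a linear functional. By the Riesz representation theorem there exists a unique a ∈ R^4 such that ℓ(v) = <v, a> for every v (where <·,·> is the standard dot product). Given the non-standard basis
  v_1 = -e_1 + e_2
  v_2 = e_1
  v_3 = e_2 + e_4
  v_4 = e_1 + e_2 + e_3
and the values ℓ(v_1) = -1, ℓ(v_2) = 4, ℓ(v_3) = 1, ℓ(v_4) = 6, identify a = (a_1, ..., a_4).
a = (4, 3, -1, -2)

Write a = (a_1, ..., a_4) in the standard basis. For each basis vector v_i, ℓ(v_i) = <v_i, a> is a linear equation in the a_j's. Collect the n equations into a matrix system V a = ℓ, where row i of V is v_i (expressed in the standard basis). Since V is invertible (lower-triangular with 1s on the diagonal, up to permutation), solve by back-substitution:
  V =
[[-1, 1, 0, 0],
 [1, 0, 0, 0],
 [0, 1, 0, 1],
 [1, 1, 1, 0]]
  V a = (-1, 4, 1, 6)
Solving gives a = (4, 3, -1, -2).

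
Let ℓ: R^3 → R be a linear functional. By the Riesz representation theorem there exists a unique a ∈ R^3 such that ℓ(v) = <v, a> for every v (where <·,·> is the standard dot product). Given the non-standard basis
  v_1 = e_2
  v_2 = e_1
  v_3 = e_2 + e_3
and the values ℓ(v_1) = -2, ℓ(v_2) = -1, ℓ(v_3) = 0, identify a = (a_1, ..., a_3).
a = (-1, -2, 2)

Write a = (a_1, ..., a_3) in the standard basis. For each basis vector v_i, ℓ(v_i) = <v_i, a> is a linear equation in the a_j's. Collect the n equations into a matrix system V a = ℓ, where row i of V is v_i (expressed in the standard basis). Since V is invertible (lower-triangular with 1s on the diagonal, up to permutation), solve by back-substitution:
  V =
[[0, 1, 0],
 [1, 0, 0],
 [0, 1, 1]]
  V a = (-2, -1, 0)
Solving gives a = (-1, -2, 2).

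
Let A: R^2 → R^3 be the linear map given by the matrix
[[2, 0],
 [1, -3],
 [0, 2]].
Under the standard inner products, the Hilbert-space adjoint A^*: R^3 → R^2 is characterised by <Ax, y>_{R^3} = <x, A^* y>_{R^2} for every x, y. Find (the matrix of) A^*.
A^* = A^T =
[[2, 1, 0],
 [0, -3, 2]]

For real matrices with standard dot products, the defining identity <Ax, y> = <x, A^* y> gives (Ax)^T y = x^T (A^*) y, i.e. x^T A^T y = x^T (A^*) y. Since this holds for all x, y, we must have A^* = A^T. Therefore
A^* =
[[2, 1, 0],
 [0, -3, 2]].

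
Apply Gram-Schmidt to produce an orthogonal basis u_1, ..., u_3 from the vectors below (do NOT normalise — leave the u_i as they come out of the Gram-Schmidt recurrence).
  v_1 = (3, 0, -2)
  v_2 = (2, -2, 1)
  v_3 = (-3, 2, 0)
Orthogonal basis:
  u_1 = (3, 0, -2)
  u_2 = (14/13, -2, 21/13)
  u_3 = (8/101, 14/101, 12/101)

Apply the Gram-Schmidt recurrence
  u_1 = v_1
  u_i = v_i − Σ_{j<i} ((v_i · u_j) / (u_j · u_j)) · u_j.

Step by step this gives:
  u_1 = (3, 0, -2)
  u_2 = (14/13, -2, 21/13)
  u_3 = (8/101, 14/101, 12/101)

Orthogonality check:
  u_2 · u_1 = 0 (should be 0)
  u_3 · u_1 = 0 (should be 0)
  u_3 · u_2 = 0 (should be 0)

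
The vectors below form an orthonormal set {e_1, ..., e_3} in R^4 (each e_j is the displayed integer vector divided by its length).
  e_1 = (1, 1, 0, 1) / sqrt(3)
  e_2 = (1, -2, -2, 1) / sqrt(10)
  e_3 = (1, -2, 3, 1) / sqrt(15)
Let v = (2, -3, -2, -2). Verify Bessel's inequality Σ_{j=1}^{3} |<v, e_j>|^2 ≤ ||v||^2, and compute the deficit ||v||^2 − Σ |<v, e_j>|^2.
Σ |<v, e_j>|^2 = 13; ||v||^2 = 21; deficit = 8

Write each e_j = u_j / sqrt(<u_j, u_j>) where u_j is the displayed integer vector. Then <v, e_j> = <v, u_j> / sqrt(<u_j, u_j>), so |<v, e_j>|^2 = <v, u_j>^2 / <u_j, u_j>.
Coefficients: <v, e_1> = -3/sqrt(3), <v, e_2> = 10/sqrt(10), <v, e_3> = 0/sqrt(15).
Square and sum: Σ |<v, e_j>|^2 = 13.
Compute ||v||^2 = v·v = 21.
Deficit = 21 − 13 = 8 ≥ 0, confirming Bessel's inequality. (The deficit equals ||v − Σ <v,e_j> e_j||^2, the squared distance from v to span{e_j}.)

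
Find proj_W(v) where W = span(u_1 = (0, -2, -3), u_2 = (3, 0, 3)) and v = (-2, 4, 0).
proj_W(v) = (-50/17, 44/17, 16/17)

Set up U = [u_1 | ... | u_2] ∈ R^(3×2). The projector onto W = col(U) is P = U (U^T U)^(-1) U^T.
Compute U^T U =
  [13, -9]
  [-9, 18],
and U^T v = (-8, -6).
Solve U^T U · c = U^T v for the coefficients: c = (-22/17, -50/51). The projection is proj_W(v) = U c.
Check: (v - proj_W(v)) · u_1 = 0  (should be 0).
Check: (v - proj_W(v)) · u_2 = 0  (should be 0).
Result: proj_W(v) = (-50/17, 44/17, 16/17).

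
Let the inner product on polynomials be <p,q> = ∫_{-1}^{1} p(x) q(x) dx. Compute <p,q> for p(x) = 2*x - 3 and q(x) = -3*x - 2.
<p,q> = 8

Expand the product: p(x)·q(x) = -6*x^2 + 5*x + 6.
∫_{-1}^{1} of each monomial x^k gives [2/(k+1) if k even, 0 if k odd]. Integrating term-by-term (or equivalently evaluating the antiderivative F(x) = -2*x^3 + 5*x^2/2 + 6*x at the endpoints):
  F(1) − F(−1) = 13/2 − (-3/2) = 8.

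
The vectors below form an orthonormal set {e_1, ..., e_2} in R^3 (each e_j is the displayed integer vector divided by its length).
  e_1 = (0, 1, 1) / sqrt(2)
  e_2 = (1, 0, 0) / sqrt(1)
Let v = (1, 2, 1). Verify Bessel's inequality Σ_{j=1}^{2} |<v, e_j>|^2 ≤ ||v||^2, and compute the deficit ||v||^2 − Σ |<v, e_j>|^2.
Σ |<v, e_j>|^2 = 11/2; ||v||^2 = 6; deficit = 1/2

Write each e_j = u_j / sqrt(<u_j, u_j>) where u_j is the displayed integer vector. Then <v, e_j> = <v, u_j> / sqrt(<u_j, u_j>), so |<v, e_j>|^2 = <v, u_j>^2 / <u_j, u_j>.
Coefficients: <v, e_1> = 3/sqrt(2), <v, e_2> = 1/sqrt(1).
Square and sum: Σ |<v, e_j>|^2 = 11/2.
Compute ||v||^2 = v·v = 6.
Deficit = 6 − 11/2 = 1/2 ≥ 0, confirming Bessel's inequality. (The deficit equals ||v − Σ <v,e_j> e_j||^2, the squared distance from v to span{e_j}.)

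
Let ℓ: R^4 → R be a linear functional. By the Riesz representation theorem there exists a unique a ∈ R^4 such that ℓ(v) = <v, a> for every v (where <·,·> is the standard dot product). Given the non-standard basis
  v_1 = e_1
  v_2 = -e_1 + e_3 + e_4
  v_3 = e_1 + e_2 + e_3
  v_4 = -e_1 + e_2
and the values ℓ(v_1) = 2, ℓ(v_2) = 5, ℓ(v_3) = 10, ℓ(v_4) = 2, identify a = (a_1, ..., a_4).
a = (2, 4, 4, 3)

Write a = (a_1, ..., a_4) in the standard basis. For each basis vector v_i, ℓ(v_i) = <v_i, a> is a linear equation in the a_j's. Collect the n equations into a matrix system V a = ℓ, where row i of V is v_i (expressed in the standard basis). Since V is invertible (lower-triangular with 1s on the diagonal, up to permutation), solve by back-substitution:
  V =
[[1, 0, 0, 0],
 [-1, 0, 1, 1],
 [1, 1, 1, 0],
 [-1, 1, 0, 0]]
  V a = (2, 5, 10, 2)
Solving gives a = (2, 4, 4, 3).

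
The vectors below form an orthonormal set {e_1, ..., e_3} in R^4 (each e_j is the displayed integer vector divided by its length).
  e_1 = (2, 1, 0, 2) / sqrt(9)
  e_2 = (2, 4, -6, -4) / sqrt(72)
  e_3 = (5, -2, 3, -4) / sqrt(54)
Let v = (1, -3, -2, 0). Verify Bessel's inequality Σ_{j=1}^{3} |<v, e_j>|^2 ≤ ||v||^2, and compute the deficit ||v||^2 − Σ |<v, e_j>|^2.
Σ |<v, e_j>|^2 = 17/27; ||v||^2 = 14; deficit = 361/27

Write each e_j = u_j / sqrt(<u_j, u_j>) where u_j is the displayed integer vector. Then <v, e_j> = <v, u_j> / sqrt(<u_j, u_j>), so |<v, e_j>|^2 = <v, u_j>^2 / <u_j, u_j>.
Coefficients: <v, e_1> = -1/sqrt(9), <v, e_2> = 2/sqrt(72), <v, e_3> = 5/sqrt(54).
Square and sum: Σ |<v, e_j>|^2 = 17/27.
Compute ||v||^2 = v·v = 14.
Deficit = 14 − 17/27 = 361/27 ≥ 0, confirming Bessel's inequality. (The deficit equals ||v − Σ <v,e_j> e_j||^2, the squared distance from v to span{e_j}.)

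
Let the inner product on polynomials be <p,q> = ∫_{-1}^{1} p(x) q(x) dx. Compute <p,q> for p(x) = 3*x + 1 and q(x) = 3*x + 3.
<p,q> = 12

Expand the product: p(x)·q(x) = 9*x^2 + 12*x + 3.
∫_{-1}^{1} of each monomial x^k gives [2/(k+1) if k even, 0 if k odd]. Integrating term-by-term (or equivalently evaluating the antiderivative F(x) = 3*x^3 + 6*x^2 + 3*x at the endpoints):
  F(1) − F(−1) = 12 − (0) = 12.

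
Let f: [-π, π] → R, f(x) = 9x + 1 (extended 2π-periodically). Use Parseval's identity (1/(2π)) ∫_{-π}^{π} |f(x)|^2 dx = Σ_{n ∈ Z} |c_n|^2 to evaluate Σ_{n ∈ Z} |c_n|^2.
Σ |c_n|^2 = 27π^2 + 1

Expand and integrate term by term over [-π, π]:
  ∫ (9x)^2 dx = 81·(2π^3/3); ∫ 2·9·(1)·x dx = 0 (odd integrand); ∫ 1^2 dx = 1·2π.
So (1/(2π)) ∫_{-π}^{π} (9x + 1)^2 dx = 81π^2/3 + 1 = 27π^2 + 1.
Parseval ⇒ Σ |c_n|^2 = 27π^2 + 1.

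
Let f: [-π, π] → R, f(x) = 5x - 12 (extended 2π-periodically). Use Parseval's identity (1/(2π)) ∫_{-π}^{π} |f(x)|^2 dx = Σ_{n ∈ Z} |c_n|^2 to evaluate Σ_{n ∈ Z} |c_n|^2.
Σ |c_n|^2 = 25π^2/3 + 144

Expand and integrate term by term over [-π, π]:
  ∫ (5x)^2 dx = 25·(2π^3/3); ∫ 2·5·(-12)·x dx = 0 (odd integrand); ∫ (-12)^2 dx = 144·2π.
So (1/(2π)) ∫_{-π}^{π} (5x - 12)^2 dx = 25π^2/3 + 144 = 25π^2/3 + 144.
Parseval ⇒ Σ |c_n|^2 = 25π^2/3 + 144.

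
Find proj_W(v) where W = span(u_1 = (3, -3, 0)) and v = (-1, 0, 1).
proj_W(v) = (-1/2, 1/2, 0)

Set up U = [u_1 | ... | u_1] ∈ R^(3×1). The projector onto W = col(U) is P = U (U^T U)^(-1) U^T.
Compute U^T U =
  [18],
and U^T v = (-3).
Solve U^T U · c = U^T v for the coefficients: c = (-1/6). The projection is proj_W(v) = U c.
Check: (v - proj_W(v)) · u_1 = 0  (should be 0).
Result: proj_W(v) = (-1/2, 1/2, 0).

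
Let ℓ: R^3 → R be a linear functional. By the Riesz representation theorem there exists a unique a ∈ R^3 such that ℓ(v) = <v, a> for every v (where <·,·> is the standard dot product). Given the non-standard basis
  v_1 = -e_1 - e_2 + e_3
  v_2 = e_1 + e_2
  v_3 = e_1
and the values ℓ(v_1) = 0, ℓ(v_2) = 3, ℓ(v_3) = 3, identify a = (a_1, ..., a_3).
a = (3, 0, 3)

Write a = (a_1, ..., a_3) in the standard basis. For each basis vector v_i, ℓ(v_i) = <v_i, a> is a linear equation in the a_j's. Collect the n equations into a matrix system V a = ℓ, where row i of V is v_i (expressed in the standard basis). Since V is invertible (lower-triangular with 1s on the diagonal, up to permutation), solve by back-substitution:
  V =
[[-1, -1, 1],
 [1, 1, 0],
 [1, 0, 0]]
  V a = (0, 3, 3)
Solving gives a = (3, 0, 3).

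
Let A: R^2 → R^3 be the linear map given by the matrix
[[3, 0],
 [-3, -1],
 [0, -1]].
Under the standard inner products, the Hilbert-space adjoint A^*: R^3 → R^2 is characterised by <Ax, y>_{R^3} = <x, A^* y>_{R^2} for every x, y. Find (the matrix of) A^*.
A^* = A^T =
[[3, -3, 0],
 [0, -1, -1]]

For real matrices with standard dot products, the defining identity <Ax, y> = <x, A^* y> gives (Ax)^T y = x^T (A^*) y, i.e. x^T A^T y = x^T (A^*) y. Since this holds for all x, y, we must have A^* = A^T. Therefore
A^* =
[[3, -3, 0],
 [0, -1, -1]].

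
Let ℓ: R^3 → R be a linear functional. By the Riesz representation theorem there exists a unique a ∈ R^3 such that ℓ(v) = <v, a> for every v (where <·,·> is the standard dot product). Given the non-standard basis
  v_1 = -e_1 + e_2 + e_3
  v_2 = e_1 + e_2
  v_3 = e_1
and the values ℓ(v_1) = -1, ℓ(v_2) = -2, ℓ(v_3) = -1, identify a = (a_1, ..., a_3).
a = (-1, -1, -1)

Write a = (a_1, ..., a_3) in the standard basis. For each basis vector v_i, ℓ(v_i) = <v_i, a> is a linear equation in the a_j's. Collect the n equations into a matrix system V a = ℓ, where row i of V is v_i (expressed in the standard basis). Since V is invertible (lower-triangular with 1s on the diagonal, up to permutation), solve by back-substitution:
  V =
[[-1, 1, 1],
 [1, 1, 0],
 [1, 0, 0]]
  V a = (-1, -2, -1)
Solving gives a = (-1, -1, -1).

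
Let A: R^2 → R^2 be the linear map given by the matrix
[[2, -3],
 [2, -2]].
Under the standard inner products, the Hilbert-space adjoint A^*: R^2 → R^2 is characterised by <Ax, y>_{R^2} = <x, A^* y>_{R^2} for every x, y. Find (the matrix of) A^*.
A^* = A^T =
[[2, 2],
 [-3, -2]]

For real matrices with standard dot products, the defining identity <Ax, y> = <x, A^* y> gives (Ax)^T y = x^T (A^*) y, i.e. x^T A^T y = x^T (A^*) y. Since this holds for all x, y, we must have A^* = A^T. Therefore
A^* =
[[2, 2],
 [-3, -2]].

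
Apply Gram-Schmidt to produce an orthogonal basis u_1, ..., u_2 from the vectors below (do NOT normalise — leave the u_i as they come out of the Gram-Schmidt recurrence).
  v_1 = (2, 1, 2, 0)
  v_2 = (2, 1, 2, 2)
Orthogonal basis:
  u_1 = (2, 1, 2, 0)
  u_2 = (0, 0, 0, 2)

Apply the Gram-Schmidt recurrence
  u_1 = v_1
  u_i = v_i − Σ_{j<i} ((v_i · u_j) / (u_j · u_j)) · u_j.

Step by step this gives:
  u_1 = (2, 1, 2, 0)
  u_2 = (0, 0, 0, 2)

Orthogonality check:
  u_2 · u_1 = 0 (should be 0)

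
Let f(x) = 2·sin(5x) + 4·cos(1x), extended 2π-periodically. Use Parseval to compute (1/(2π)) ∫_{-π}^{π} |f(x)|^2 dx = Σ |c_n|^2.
Σ |c_n|^2 = 10

Expand |f|^2 and use orthogonality of {sin(nx), cos(mx)} on [-π, π]:
  ∫_{-π}^{π} sin(nx)^2 dx = π, ∫ cos(mx)^2 dx = π, and cross terms integrate to 0.
So ∫_{-π}^{π} f(x)^2 dx = 2^2 · π + 4^2 · π = (4 + 16)π.
Divide by 2π: (4 + 16)/2 = 10.
By Parseval, this equals Σ |c_n|^2.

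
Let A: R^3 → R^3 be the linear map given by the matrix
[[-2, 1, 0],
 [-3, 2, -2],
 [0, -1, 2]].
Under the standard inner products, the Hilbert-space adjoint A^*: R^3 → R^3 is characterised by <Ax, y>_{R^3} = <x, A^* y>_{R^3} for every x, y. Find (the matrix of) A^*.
A^* = A^T =
[[-2, -3, 0],
 [1, 2, -1],
 [0, -2, 2]]

For real matrices with standard dot products, the defining identity <Ax, y> = <x, A^* y> gives (Ax)^T y = x^T (A^*) y, i.e. x^T A^T y = x^T (A^*) y. Since this holds for all x, y, we must have A^* = A^T. Therefore
A^* =
[[-2, -3, 0],
 [1, 2, -1],
 [0, -2, 2]].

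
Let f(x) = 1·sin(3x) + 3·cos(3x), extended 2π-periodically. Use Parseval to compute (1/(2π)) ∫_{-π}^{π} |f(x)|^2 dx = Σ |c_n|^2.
Σ |c_n|^2 = 5

Expand |f|^2 and use orthogonality of {sin(nx), cos(mx)} on [-π, π]:
  ∫_{-π}^{π} sin(nx)^2 dx = π, ∫ cos(mx)^2 dx = π, and cross terms integrate to 0.
So ∫_{-π}^{π} f(x)^2 dx = 1^2 · π + 3^2 · π = (1 + 9)π.
Divide by 2π: (1 + 9)/2 = 5.
By Parseval, this equals Σ |c_n|^2.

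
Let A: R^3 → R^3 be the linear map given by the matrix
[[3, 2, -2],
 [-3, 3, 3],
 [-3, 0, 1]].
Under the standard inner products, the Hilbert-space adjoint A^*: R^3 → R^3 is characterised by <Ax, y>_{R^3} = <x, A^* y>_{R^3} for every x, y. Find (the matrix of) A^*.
A^* = A^T =
[[3, -3, -3],
 [2, 3, 0],
 [-2, 3, 1]]

For real matrices with standard dot products, the defining identity <Ax, y> = <x, A^* y> gives (Ax)^T y = x^T (A^*) y, i.e. x^T A^T y = x^T (A^*) y. Since this holds for all x, y, we must have A^* = A^T. Therefore
A^* =
[[3, -3, -3],
 [2, 3, 0],
 [-2, 3, 1]].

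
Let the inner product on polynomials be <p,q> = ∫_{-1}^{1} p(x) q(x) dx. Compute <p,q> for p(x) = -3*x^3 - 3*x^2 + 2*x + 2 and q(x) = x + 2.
<p,q> = 62/15

Expand the product: p(x)·q(x) = -3*x^4 - 9*x^3 - 4*x^2 + 6*x + 4.
∫_{-1}^{1} of each monomial x^k gives [2/(k+1) if k even, 0 if k odd]. Integrating term-by-term (or equivalently evaluating the antiderivative F(x) = -3*x^5/5 - 9*x^4/4 - 4*x^3/3 + 3*x^2 + 4*x at the endpoints):
  F(1) − F(−1) = 169/60 − (-79/60) = 62/15.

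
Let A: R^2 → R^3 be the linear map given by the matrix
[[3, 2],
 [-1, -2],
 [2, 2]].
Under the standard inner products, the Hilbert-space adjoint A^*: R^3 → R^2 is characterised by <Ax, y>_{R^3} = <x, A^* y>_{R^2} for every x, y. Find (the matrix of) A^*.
A^* = A^T =
[[3, -1, 2],
 [2, -2, 2]]

For real matrices with standard dot products, the defining identity <Ax, y> = <x, A^* y> gives (Ax)^T y = x^T (A^*) y, i.e. x^T A^T y = x^T (A^*) y. Since this holds for all x, y, we must have A^* = A^T. Therefore
A^* =
[[3, -1, 2],
 [2, -2, 2]].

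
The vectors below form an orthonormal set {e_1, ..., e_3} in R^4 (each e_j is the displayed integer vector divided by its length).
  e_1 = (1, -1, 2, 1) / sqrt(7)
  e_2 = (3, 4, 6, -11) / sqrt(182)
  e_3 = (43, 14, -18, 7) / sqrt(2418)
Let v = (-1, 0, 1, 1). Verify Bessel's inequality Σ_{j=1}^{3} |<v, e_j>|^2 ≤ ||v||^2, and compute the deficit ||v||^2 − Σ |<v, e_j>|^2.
Σ |<v, e_j>|^2 = 66/31; ||v||^2 = 3; deficit = 27/31

Write each e_j = u_j / sqrt(<u_j, u_j>) where u_j is the displayed integer vector. Then <v, e_j> = <v, u_j> / sqrt(<u_j, u_j>), so |<v, e_j>|^2 = <v, u_j>^2 / <u_j, u_j>.
Coefficients: <v, e_1> = 2/sqrt(7), <v, e_2> = -8/sqrt(182), <v, e_3> = -54/sqrt(2418).
Square and sum: Σ |<v, e_j>|^2 = 66/31.
Compute ||v||^2 = v·v = 3.
Deficit = 3 − 66/31 = 27/31 ≥ 0, confirming Bessel's inequality. (The deficit equals ||v − Σ <v,e_j> e_j||^2, the squared distance from v to span{e_j}.)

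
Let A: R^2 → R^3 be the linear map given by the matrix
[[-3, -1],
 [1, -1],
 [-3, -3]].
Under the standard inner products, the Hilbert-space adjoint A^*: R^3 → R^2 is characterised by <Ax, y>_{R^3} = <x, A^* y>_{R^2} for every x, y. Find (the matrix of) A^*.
A^* = A^T =
[[-3, 1, -3],
 [-1, -1, -3]]

For real matrices with standard dot products, the defining identity <Ax, y> = <x, A^* y> gives (Ax)^T y = x^T (A^*) y, i.e. x^T A^T y = x^T (A^*) y. Since this holds for all x, y, we must have A^* = A^T. Therefore
A^* =
[[-3, 1, -3],
 [-1, -1, -3]].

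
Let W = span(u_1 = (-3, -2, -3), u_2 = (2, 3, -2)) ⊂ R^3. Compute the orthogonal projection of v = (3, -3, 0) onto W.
proj_W(v) = (3/26, -57/169, 375/338)

Set up U = [u_1 | ... | u_2] ∈ R^(3×2). The projector onto W = col(U) is P = U (U^T U)^(-1) U^T.
Compute U^T U =
  [22, -6]
  [-6, 17],
and U^T v = (-3, -3).
Solve U^T U · c = U^T v for the coefficients: c = (-69/338, -42/169). The projection is proj_W(v) = U c.
Check: (v - proj_W(v)) · u_1 = 0  (should be 0).
Check: (v - proj_W(v)) · u_2 = 0  (should be 0).
Result: proj_W(v) = (3/26, -57/169, 375/338).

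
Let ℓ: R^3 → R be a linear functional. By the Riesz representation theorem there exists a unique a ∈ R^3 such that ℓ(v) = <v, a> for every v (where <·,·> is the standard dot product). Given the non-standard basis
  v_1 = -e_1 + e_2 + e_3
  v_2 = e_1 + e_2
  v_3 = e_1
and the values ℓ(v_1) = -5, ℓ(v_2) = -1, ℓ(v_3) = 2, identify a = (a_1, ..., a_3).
a = (2, -3, 0)

Write a = (a_1, ..., a_3) in the standard basis. For each basis vector v_i, ℓ(v_i) = <v_i, a> is a linear equation in the a_j's. Collect the n equations into a matrix system V a = ℓ, where row i of V is v_i (expressed in the standard basis). Since V is invertible (lower-triangular with 1s on the diagonal, up to permutation), solve by back-substitution:
  V =
[[-1, 1, 1],
 [1, 1, 0],
 [1, 0, 0]]
  V a = (-5, -1, 2)
Solving gives a = (2, -3, 0).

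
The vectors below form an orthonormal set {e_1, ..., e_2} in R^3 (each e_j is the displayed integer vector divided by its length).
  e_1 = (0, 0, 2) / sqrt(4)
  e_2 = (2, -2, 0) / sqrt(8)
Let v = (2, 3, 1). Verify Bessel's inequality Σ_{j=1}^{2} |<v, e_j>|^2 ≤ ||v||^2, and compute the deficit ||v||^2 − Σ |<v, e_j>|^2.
Σ |<v, e_j>|^2 = 3/2; ||v||^2 = 14; deficit = 25/2

Write each e_j = u_j / sqrt(<u_j, u_j>) where u_j is the displayed integer vector. Then <v, e_j> = <v, u_j> / sqrt(<u_j, u_j>), so |<v, e_j>|^2 = <v, u_j>^2 / <u_j, u_j>.
Coefficients: <v, e_1> = 2/sqrt(4), <v, e_2> = -2/sqrt(8).
Square and sum: Σ |<v, e_j>|^2 = 3/2.
Compute ||v||^2 = v·v = 14.
Deficit = 14 − 3/2 = 25/2 ≥ 0, confirming Bessel's inequality. (The deficit equals ||v − Σ <v,e_j> e_j||^2, the squared distance from v to span{e_j}.)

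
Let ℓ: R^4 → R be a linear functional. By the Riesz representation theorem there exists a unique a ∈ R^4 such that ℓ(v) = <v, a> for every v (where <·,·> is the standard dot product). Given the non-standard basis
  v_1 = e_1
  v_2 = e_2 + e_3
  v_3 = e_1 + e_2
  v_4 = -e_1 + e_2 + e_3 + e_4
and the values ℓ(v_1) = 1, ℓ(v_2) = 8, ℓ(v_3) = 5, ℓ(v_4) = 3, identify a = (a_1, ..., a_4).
a = (1, 4, 4, -4)

Write a = (a_1, ..., a_4) in the standard basis. For each basis vector v_i, ℓ(v_i) = <v_i, a> is a linear equation in the a_j's. Collect the n equations into a matrix system V a = ℓ, where row i of V is v_i (expressed in the standard basis). Since V is invertible (lower-triangular with 1s on the diagonal, up to permutation), solve by back-substitution:
  V =
[[1, 0, 0, 0],
 [0, 1, 1, 0],
 [1, 1, 0, 0],
 [-1, 1, 1, 1]]
  V a = (1, 8, 5, 3)
Solving gives a = (1, 4, 4, -4).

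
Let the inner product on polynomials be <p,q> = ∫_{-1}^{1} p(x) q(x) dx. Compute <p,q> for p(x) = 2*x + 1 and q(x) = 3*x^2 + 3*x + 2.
<p,q> = 10

Expand the product: p(x)·q(x) = 6*x^3 + 9*x^2 + 7*x + 2.
∫_{-1}^{1} of each monomial x^k gives [2/(k+1) if k even, 0 if k odd]. Integrating term-by-term (or equivalently evaluating the antiderivative F(x) = 3*x^4/2 + 3*x^3 + 7*x^2/2 + 2*x at the endpoints):
  F(1) − F(−1) = 10 − (0) = 10.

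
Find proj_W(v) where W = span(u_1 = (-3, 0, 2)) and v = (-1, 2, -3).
proj_W(v) = (9/13, 0, -6/13)

Set up U = [u_1 | ... | u_1] ∈ R^(3×1). The projector onto W = col(U) is P = U (U^T U)^(-1) U^T.
Compute U^T U =
  [13],
and U^T v = (-3).
Solve U^T U · c = U^T v for the coefficients: c = (-3/13). The projection is proj_W(v) = U c.
Check: (v - proj_W(v)) · u_1 = 0  (should be 0).
Result: proj_W(v) = (9/13, 0, -6/13).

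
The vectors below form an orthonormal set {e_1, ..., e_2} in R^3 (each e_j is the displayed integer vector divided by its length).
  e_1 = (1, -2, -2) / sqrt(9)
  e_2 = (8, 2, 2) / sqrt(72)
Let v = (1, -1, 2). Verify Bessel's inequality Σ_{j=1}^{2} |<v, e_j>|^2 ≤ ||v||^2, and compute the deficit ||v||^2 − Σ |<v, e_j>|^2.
Σ |<v, e_j>|^2 = 3/2; ||v||^2 = 6; deficit = 9/2

Write each e_j = u_j / sqrt(<u_j, u_j>) where u_j is the displayed integer vector. Then <v, e_j> = <v, u_j> / sqrt(<u_j, u_j>), so |<v, e_j>|^2 = <v, u_j>^2 / <u_j, u_j>.
Coefficients: <v, e_1> = -1/sqrt(9), <v, e_2> = 10/sqrt(72).
Square and sum: Σ |<v, e_j>|^2 = 3/2.
Compute ||v||^2 = v·v = 6.
Deficit = 6 − 3/2 = 9/2 ≥ 0, confirming Bessel's inequality. (The deficit equals ||v − Σ <v,e_j> e_j||^2, the squared distance from v to span{e_j}.)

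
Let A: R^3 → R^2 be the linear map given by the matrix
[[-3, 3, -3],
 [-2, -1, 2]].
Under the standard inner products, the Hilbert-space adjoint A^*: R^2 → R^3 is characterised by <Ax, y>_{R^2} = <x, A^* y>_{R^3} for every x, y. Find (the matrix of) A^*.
A^* = A^T =
[[-3, -2],
 [3, -1],
 [-3, 2]]

For real matrices with standard dot products, the defining identity <Ax, y> = <x, A^* y> gives (Ax)^T y = x^T (A^*) y, i.e. x^T A^T y = x^T (A^*) y. Since this holds for all x, y, we must have A^* = A^T. Therefore
A^* =
[[-3, -2],
 [3, -1],
 [-3, 2]].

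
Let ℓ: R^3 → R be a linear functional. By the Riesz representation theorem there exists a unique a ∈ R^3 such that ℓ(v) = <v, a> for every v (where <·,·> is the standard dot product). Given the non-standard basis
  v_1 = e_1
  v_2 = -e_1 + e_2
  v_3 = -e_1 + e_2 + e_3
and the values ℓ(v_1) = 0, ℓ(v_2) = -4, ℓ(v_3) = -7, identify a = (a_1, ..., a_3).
a = (0, -4, -3)

Write a = (a_1, ..., a_3) in the standard basis. For each basis vector v_i, ℓ(v_i) = <v_i, a> is a linear equation in the a_j's. Collect the n equations into a matrix system V a = ℓ, where row i of V is v_i (expressed in the standard basis). Since V is invertible (lower-triangular with 1s on the diagonal, up to permutation), solve by back-substitution:
  V =
[[1, 0, 0],
 [-1, 1, 0],
 [-1, 1, 1]]
  V a = (0, -4, -7)
Solving gives a = (0, -4, -3).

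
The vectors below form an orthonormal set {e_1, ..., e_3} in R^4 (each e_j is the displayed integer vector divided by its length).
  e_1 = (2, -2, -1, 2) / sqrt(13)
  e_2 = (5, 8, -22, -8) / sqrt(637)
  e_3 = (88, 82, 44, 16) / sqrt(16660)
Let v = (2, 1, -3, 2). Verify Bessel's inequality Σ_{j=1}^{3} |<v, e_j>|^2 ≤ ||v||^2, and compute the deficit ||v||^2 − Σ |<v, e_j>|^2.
Σ |<v, e_j>|^2 = 1274/85; ||v||^2 = 18; deficit = 256/85

Write each e_j = u_j / sqrt(<u_j, u_j>) where u_j is the displayed integer vector. Then <v, e_j> = <v, u_j> / sqrt(<u_j, u_j>), so |<v, e_j>|^2 = <v, u_j>^2 / <u_j, u_j>.
Coefficients: <v, e_1> = 9/sqrt(13), <v, e_2> = 68/sqrt(637), <v, e_3> = 158/sqrt(16660).
Square and sum: Σ |<v, e_j>|^2 = 1274/85.
Compute ||v||^2 = v·v = 18.
Deficit = 18 − 1274/85 = 256/85 ≥ 0, confirming Bessel's inequality. (The deficit equals ||v − Σ <v,e_j> e_j||^2, the squared distance from v to span{e_j}.)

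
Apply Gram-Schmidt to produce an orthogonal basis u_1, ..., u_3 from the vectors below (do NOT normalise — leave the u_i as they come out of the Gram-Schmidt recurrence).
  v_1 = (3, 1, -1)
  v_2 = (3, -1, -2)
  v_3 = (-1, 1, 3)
Orthogonal basis:
  u_1 = (3, 1, -1)
  u_2 = (3/11, -21/11, -12/11)
  u_3 = (2/3, -2/3, 4/3)

Apply the Gram-Schmidt recurrence
  u_1 = v_1
  u_i = v_i − Σ_{j<i} ((v_i · u_j) / (u_j · u_j)) · u_j.

Step by step this gives:
  u_1 = (3, 1, -1)
  u_2 = (3/11, -21/11, -12/11)
  u_3 = (2/3, -2/3, 4/3)

Orthogonality check:
  u_2 · u_1 = 0 (should be 0)
  u_3 · u_1 = 0 (should be 0)
  u_3 · u_2 = 0 (should be 0)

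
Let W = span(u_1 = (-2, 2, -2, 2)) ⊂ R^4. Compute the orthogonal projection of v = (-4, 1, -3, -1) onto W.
proj_W(v) = (-7/4, 7/4, -7/4, 7/4)

Set up U = [u_1 | ... | u_1] ∈ R^(4×1). The projector onto W = col(U) is P = U (U^T U)^(-1) U^T.
Compute U^T U =
  [16],
and U^T v = (14).
Solve U^T U · c = U^T v for the coefficients: c = (7/8). The projection is proj_W(v) = U c.
Check: (v - proj_W(v)) · u_1 = 0  (should be 0).
Result: proj_W(v) = (-7/4, 7/4, -7/4, 7/4).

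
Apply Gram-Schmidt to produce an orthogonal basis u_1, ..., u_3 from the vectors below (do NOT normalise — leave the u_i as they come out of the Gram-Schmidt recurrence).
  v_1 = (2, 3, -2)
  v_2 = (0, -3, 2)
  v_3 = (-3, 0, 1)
Orthogonal basis:
  u_1 = (2, 3, -2)
  u_2 = (26/17, -12/17, 8/17)
  u_3 = (0, 6/13, 9/13)

Apply the Gram-Schmidt recurrence
  u_1 = v_1
  u_i = v_i − Σ_{j<i} ((v_i · u_j) / (u_j · u_j)) · u_j.

Step by step this gives:
  u_1 = (2, 3, -2)
  u_2 = (26/17, -12/17, 8/17)
  u_3 = (0, 6/13, 9/13)

Orthogonality check:
  u_2 · u_1 = 0 (should be 0)
  u_3 · u_1 = 0 (should be 0)
  u_3 · u_2 = 0 (should be 0)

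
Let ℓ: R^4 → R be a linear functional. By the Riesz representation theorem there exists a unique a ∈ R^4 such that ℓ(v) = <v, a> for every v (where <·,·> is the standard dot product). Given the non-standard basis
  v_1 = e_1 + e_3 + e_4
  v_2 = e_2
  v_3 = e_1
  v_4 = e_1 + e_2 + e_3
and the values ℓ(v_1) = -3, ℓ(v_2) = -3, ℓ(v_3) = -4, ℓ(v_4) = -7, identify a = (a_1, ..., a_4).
a = (-4, -3, 0, 1)

Write a = (a_1, ..., a_4) in the standard basis. For each basis vector v_i, ℓ(v_i) = <v_i, a> is a linear equation in the a_j's. Collect the n equations into a matrix system V a = ℓ, where row i of V is v_i (expressed in the standard basis). Since V is invertible (lower-triangular with 1s on the diagonal, up to permutation), solve by back-substitution:
  V =
[[1, 0, 1, 1],
 [0, 1, 0, 0],
 [1, 0, 0, 0],
 [1, 1, 1, 0]]
  V a = (-3, -3, -4, -7)
Solving gives a = (-4, -3, 0, 1).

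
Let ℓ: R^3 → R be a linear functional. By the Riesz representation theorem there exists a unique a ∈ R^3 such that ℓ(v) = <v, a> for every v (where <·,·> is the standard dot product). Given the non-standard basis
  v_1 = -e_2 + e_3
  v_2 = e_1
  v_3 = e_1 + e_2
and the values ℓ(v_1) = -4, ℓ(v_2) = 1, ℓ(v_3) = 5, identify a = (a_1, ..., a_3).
a = (1, 4, 0)

Write a = (a_1, ..., a_3) in the standard basis. For each basis vector v_i, ℓ(v_i) = <v_i, a> is a linear equation in the a_j's. Collect the n equations into a matrix system V a = ℓ, where row i of V is v_i (expressed in the standard basis). Since V is invertible (lower-triangular with 1s on the diagonal, up to permutation), solve by back-substitution:
  V =
[[0, -1, 1],
 [1, 0, 0],
 [1, 1, 0]]
  V a = (-4, 1, 5)
Solving gives a = (1, 4, 0).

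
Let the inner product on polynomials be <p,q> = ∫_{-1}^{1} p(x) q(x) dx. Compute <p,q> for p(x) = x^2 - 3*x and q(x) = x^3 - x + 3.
<p,q> = 14/5

Expand the product: p(x)·q(x) = x^5 - 3*x^4 - x^3 + 6*x^2 - 9*x.
∫_{-1}^{1} of each monomial x^k gives [2/(k+1) if k even, 0 if k odd]. Integrating term-by-term (or equivalently evaluating the antiderivative F(x) = x^6/6 - 3*x^5/5 - x^4/4 + 2*x^3 - 9*x^2/2 at the endpoints):
  F(1) − F(−1) = -191/60 − (-359/60) = 14/5.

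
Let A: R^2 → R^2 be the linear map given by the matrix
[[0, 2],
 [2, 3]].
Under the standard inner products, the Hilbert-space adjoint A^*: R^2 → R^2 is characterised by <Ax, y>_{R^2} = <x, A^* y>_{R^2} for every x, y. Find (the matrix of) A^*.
A^* = A^T =
[[0, 2],
 [2, 3]]

For real matrices with standard dot products, the defining identity <Ax, y> = <x, A^* y> gives (Ax)^T y = x^T (A^*) y, i.e. x^T A^T y = x^T (A^*) y. Since this holds for all x, y, we must have A^* = A^T. Therefore
A^* =
[[0, 2],
 [2, 3]].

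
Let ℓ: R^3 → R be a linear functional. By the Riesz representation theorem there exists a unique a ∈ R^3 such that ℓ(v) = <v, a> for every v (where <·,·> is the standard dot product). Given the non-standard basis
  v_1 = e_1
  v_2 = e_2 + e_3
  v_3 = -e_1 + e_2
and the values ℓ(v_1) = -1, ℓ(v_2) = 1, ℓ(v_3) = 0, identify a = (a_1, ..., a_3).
a = (-1, -1, 2)

Write a = (a_1, ..., a_3) in the standard basis. For each basis vector v_i, ℓ(v_i) = <v_i, a> is a linear equation in the a_j's. Collect the n equations into a matrix system V a = ℓ, where row i of V is v_i (expressed in the standard basis). Since V is invertible (lower-triangular with 1s on the diagonal, up to permutation), solve by back-substitution:
  V =
[[1, 0, 0],
 [0, 1, 1],
 [-1, 1, 0]]
  V a = (-1, 1, 0)
Solving gives a = (-1, -1, 2).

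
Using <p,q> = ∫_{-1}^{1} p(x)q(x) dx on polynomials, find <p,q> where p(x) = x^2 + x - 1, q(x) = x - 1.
<p,q> = 2

Expand the product: p(x)·q(x) = x^3 - 2*x + 1.
∫_{-1}^{1} of each monomial x^k gives [2/(k+1) if k even, 0 if k odd]. Integrating term-by-term (or equivalently evaluating the antiderivative F(x) = x^4/4 - x^2 + x at the endpoints):
  F(1) − F(−1) = 1/4 − (-7/4) = 2.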